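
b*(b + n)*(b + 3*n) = b^3 + 4*b^2*n + 3*b*n^2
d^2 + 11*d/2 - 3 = (d - 1/2)*(d + 6)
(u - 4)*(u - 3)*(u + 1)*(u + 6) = u^4 - 31*u^2 + 42*u + 72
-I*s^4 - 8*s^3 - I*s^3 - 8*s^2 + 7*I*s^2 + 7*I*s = s*(s - 7*I)*(s - I)*(-I*s - I)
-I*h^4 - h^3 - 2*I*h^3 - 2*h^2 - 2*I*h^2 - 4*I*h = h*(h + 2)*(h - 2*I)*(-I*h + 1)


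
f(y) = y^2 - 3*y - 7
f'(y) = 2*y - 3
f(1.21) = -9.17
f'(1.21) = -0.58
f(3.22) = -6.29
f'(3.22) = 3.44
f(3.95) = -3.25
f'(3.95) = 4.90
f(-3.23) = 13.12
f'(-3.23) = -9.46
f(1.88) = -9.11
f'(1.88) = 0.76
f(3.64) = -4.67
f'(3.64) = 4.28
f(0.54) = -8.33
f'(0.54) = -1.92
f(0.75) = -8.69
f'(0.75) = -1.50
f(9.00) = 47.00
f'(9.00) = 15.00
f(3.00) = -7.00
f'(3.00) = 3.00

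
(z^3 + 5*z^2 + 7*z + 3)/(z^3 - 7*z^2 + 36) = (z^3 + 5*z^2 + 7*z + 3)/(z^3 - 7*z^2 + 36)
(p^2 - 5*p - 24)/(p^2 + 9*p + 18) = (p - 8)/(p + 6)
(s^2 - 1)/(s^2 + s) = (s - 1)/s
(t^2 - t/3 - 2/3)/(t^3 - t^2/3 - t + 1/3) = (3*t + 2)/(3*t^2 + 2*t - 1)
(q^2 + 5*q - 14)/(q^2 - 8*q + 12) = (q + 7)/(q - 6)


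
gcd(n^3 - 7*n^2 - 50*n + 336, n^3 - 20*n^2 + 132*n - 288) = n^2 - 14*n + 48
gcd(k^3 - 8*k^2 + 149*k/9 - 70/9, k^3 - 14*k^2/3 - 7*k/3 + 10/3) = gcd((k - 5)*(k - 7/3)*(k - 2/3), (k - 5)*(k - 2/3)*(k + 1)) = k^2 - 17*k/3 + 10/3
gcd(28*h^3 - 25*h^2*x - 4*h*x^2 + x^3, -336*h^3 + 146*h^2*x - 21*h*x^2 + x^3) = -7*h + x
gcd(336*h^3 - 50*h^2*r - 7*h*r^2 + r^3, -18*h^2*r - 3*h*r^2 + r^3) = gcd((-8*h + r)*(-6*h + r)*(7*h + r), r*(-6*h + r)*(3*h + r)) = -6*h + r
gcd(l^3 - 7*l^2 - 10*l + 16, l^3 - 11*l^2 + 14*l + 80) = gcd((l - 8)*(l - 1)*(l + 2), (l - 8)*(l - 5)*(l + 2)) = l^2 - 6*l - 16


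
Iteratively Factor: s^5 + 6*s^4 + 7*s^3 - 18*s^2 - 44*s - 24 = (s + 2)*(s^4 + 4*s^3 - s^2 - 16*s - 12) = (s - 2)*(s + 2)*(s^3 + 6*s^2 + 11*s + 6) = (s - 2)*(s + 1)*(s + 2)*(s^2 + 5*s + 6) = (s - 2)*(s + 1)*(s + 2)*(s + 3)*(s + 2)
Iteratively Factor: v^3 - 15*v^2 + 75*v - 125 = (v - 5)*(v^2 - 10*v + 25) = (v - 5)^2*(v - 5)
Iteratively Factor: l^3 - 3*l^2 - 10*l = (l + 2)*(l^2 - 5*l) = (l - 5)*(l + 2)*(l)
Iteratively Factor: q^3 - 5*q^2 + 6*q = (q)*(q^2 - 5*q + 6) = q*(q - 3)*(q - 2)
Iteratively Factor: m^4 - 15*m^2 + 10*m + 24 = (m - 2)*(m^3 + 2*m^2 - 11*m - 12) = (m - 2)*(m + 4)*(m^2 - 2*m - 3) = (m - 3)*(m - 2)*(m + 4)*(m + 1)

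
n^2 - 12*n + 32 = (n - 8)*(n - 4)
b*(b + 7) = b^2 + 7*b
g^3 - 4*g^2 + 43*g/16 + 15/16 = (g - 3)*(g - 5/4)*(g + 1/4)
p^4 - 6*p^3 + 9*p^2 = p^2*(p - 3)^2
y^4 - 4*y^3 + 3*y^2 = y^2*(y - 3)*(y - 1)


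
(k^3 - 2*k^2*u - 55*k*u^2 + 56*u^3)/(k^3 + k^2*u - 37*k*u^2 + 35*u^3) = (-k + 8*u)/(-k + 5*u)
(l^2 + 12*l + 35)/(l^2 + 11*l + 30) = (l + 7)/(l + 6)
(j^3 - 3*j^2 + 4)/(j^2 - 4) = (j^2 - j - 2)/(j + 2)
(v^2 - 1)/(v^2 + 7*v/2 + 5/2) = 2*(v - 1)/(2*v + 5)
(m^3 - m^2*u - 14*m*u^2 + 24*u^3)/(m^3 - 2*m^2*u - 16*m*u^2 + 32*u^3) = (-m + 3*u)/(-m + 4*u)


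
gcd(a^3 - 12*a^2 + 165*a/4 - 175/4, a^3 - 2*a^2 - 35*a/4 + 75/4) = a^2 - 5*a + 25/4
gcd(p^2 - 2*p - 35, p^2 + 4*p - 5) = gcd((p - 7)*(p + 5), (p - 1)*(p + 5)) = p + 5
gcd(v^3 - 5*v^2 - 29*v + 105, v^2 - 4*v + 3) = v - 3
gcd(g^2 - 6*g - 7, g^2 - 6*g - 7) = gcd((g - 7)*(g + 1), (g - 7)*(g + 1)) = g^2 - 6*g - 7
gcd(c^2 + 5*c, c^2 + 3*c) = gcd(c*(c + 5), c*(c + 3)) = c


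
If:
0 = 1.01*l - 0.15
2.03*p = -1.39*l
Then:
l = 0.15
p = -0.10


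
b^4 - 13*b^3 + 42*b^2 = b^2*(b - 7)*(b - 6)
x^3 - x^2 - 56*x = x*(x - 8)*(x + 7)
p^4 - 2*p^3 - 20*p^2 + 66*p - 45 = (p - 3)^2*(p - 1)*(p + 5)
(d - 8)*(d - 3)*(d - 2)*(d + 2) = d^4 - 11*d^3 + 20*d^2 + 44*d - 96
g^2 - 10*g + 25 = (g - 5)^2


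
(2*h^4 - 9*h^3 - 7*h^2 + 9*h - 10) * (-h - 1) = -2*h^5 + 7*h^4 + 16*h^3 - 2*h^2 + h + 10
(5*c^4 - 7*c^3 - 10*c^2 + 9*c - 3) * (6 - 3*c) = -15*c^5 + 51*c^4 - 12*c^3 - 87*c^2 + 63*c - 18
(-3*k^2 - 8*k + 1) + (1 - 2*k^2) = -5*k^2 - 8*k + 2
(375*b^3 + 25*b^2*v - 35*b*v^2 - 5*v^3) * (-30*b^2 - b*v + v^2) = -11250*b^5 - 1125*b^4*v + 1400*b^3*v^2 + 210*b^2*v^3 - 30*b*v^4 - 5*v^5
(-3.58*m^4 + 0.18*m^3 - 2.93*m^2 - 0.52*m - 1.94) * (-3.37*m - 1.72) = 12.0646*m^5 + 5.551*m^4 + 9.5645*m^3 + 6.792*m^2 + 7.4322*m + 3.3368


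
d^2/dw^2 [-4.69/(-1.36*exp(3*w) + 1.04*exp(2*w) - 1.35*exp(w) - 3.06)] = ((-57.4056*exp(2*w) + 19.5104*exp(w) - 6.3315)*(1.36*exp(3*w) - 1.04*exp(2*w) + 1.35*exp(w) + 3.06) + 4.69*(4.08*exp(2*w) - 2.08*exp(w) + 1.35)*(8.16*exp(2*w) - 4.16*exp(w) + 2.7)*exp(w))*exp(w)/(1.36*exp(3*w) - 1.04*exp(2*w) + 1.35*exp(w) + 3.06)^3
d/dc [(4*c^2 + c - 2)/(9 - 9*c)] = (-4*c^2 + 8*c - 1)/(9*(c^2 - 2*c + 1))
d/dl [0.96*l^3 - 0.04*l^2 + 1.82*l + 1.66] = 2.88*l^2 - 0.08*l + 1.82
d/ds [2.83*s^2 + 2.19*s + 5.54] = 5.66*s + 2.19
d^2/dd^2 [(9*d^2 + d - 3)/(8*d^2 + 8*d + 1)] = 2*(-512*d^3 - 792*d^2 - 600*d - 167)/(512*d^6 + 1536*d^5 + 1728*d^4 + 896*d^3 + 216*d^2 + 24*d + 1)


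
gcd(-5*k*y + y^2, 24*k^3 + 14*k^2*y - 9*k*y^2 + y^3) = 1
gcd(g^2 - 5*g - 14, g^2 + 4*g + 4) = g + 2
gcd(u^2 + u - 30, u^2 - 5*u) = u - 5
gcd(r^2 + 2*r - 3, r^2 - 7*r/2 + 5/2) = r - 1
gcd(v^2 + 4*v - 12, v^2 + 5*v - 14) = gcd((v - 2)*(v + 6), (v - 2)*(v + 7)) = v - 2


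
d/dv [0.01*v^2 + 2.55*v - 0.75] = 0.02*v + 2.55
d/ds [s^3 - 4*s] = 3*s^2 - 4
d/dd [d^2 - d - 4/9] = 2*d - 1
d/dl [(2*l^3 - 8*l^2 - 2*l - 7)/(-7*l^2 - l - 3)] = (-14*l^4 - 4*l^3 - 24*l^2 - 50*l - 1)/(49*l^4 + 14*l^3 + 43*l^2 + 6*l + 9)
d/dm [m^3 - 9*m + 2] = 3*m^2 - 9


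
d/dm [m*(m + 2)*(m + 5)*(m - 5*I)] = 4*m^3 + m^2*(21 - 15*I) + m*(20 - 70*I) - 50*I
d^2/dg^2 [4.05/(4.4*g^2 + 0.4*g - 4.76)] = (-156.816*g^2 - 14.256*g + 4.05*(8.8*g + 0.4)*(17.6*g + 0.8) + 169.6464)/(4.4*g^2 + 0.4*g - 4.76)^3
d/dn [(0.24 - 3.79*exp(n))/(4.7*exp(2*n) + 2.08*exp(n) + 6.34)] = (17.813*exp(2*n) - 2.256*exp(n) - 24.5278)*exp(n)/(22.09*exp(4*n) + 19.552*exp(3*n) + 63.9224*exp(2*n) + 26.3744*exp(n) + 40.1956)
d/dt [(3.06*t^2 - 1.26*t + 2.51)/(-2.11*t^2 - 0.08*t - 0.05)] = (-2.9034*t^2 + 10.2862*t + 0.2638)/(4.4521*t^4 + 0.3376*t^3 + 0.2174*t^2 + 0.008*t + 0.0025)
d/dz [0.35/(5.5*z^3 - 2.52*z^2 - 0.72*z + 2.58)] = (-5.775*z^2 + 1.764*z + 0.252)/(5.5*z^3 - 2.52*z^2 - 0.72*z + 2.58)^2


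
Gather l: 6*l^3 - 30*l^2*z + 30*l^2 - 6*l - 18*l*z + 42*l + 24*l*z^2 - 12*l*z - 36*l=6*l^3 + l^2*(30 - 30*z) + l*(24*z^2 - 30*z)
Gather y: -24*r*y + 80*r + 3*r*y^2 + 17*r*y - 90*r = 3*r*y^2 - 7*r*y - 10*r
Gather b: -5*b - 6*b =-11*b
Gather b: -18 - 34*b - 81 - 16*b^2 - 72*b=-16*b^2 - 106*b - 99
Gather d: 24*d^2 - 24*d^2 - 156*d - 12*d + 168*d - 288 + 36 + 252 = 0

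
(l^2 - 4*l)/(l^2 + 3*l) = (l - 4)/(l + 3)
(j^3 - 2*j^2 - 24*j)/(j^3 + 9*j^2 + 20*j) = (j - 6)/(j + 5)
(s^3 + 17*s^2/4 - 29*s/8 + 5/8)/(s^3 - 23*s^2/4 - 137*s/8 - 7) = (-8*s^3 - 34*s^2 + 29*s - 5)/(-8*s^3 + 46*s^2 + 137*s + 56)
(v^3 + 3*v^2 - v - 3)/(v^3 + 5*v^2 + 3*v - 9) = (v + 1)/(v + 3)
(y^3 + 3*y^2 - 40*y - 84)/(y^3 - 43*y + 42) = (y + 2)/(y - 1)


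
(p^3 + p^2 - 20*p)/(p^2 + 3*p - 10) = p*(p - 4)/(p - 2)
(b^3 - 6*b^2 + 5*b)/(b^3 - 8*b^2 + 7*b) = (b - 5)/(b - 7)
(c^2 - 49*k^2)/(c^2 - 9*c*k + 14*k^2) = (c + 7*k)/(c - 2*k)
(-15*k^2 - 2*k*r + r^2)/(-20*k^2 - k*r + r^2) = (3*k + r)/(4*k + r)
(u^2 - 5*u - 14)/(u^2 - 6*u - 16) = (u - 7)/(u - 8)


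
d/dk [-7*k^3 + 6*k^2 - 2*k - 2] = -21*k^2 + 12*k - 2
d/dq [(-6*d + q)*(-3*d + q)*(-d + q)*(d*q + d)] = d*(-18*d^3 + 54*d^2*q + 27*d^2 - 30*d*q^2 - 20*d*q + 4*q^3 + 3*q^2)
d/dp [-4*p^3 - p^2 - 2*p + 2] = -12*p^2 - 2*p - 2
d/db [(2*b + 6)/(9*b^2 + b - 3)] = 2*(9*b^2 + b - (b + 3)*(18*b + 1) - 3)/(9*b^2 + b - 3)^2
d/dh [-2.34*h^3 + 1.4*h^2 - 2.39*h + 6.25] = -7.02*h^2 + 2.8*h - 2.39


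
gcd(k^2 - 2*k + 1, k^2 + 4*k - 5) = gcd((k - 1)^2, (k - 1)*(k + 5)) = k - 1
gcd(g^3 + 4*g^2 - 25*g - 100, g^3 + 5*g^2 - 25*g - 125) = g^2 - 25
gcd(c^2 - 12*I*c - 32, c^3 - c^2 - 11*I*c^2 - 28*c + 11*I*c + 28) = c - 4*I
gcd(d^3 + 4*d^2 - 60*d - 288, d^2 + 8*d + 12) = d + 6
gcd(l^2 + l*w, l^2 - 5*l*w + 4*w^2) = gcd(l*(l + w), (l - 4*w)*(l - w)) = 1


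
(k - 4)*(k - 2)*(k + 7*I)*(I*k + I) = I*k^4 - 7*k^3 - 5*I*k^3 + 35*k^2 + 2*I*k^2 - 14*k + 8*I*k - 56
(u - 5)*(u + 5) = u^2 - 25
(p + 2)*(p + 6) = p^2 + 8*p + 12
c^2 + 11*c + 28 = (c + 4)*(c + 7)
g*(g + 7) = g^2 + 7*g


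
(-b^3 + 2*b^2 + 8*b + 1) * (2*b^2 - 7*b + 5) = -2*b^5 + 11*b^4 - 3*b^3 - 44*b^2 + 33*b + 5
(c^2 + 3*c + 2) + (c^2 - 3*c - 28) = 2*c^2 - 26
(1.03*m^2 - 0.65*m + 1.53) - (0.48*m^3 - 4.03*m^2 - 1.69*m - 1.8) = -0.48*m^3 + 5.06*m^2 + 1.04*m + 3.33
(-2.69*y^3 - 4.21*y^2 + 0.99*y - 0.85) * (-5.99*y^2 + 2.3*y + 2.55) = 16.1131*y^5 + 19.0309*y^4 - 22.4726*y^3 - 3.367*y^2 + 0.5695*y - 2.1675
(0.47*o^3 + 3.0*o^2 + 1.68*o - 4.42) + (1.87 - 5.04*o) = 0.47*o^3 + 3.0*o^2 - 3.36*o - 2.55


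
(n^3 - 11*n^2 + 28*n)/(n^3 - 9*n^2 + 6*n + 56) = n/(n + 2)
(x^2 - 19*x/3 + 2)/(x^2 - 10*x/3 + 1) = (x - 6)/(x - 3)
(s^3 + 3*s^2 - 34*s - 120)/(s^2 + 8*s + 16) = (s^2 - s - 30)/(s + 4)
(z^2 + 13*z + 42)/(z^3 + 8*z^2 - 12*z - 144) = (z + 7)/(z^2 + 2*z - 24)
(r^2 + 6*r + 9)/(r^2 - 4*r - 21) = (r + 3)/(r - 7)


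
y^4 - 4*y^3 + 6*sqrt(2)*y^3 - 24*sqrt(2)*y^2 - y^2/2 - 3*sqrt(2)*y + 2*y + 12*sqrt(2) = (y - 4)*(y - sqrt(2)/2)*(y + sqrt(2)/2)*(y + 6*sqrt(2))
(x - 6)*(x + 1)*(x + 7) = x^3 + 2*x^2 - 41*x - 42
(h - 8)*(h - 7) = h^2 - 15*h + 56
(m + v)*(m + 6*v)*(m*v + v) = m^3*v + 7*m^2*v^2 + m^2*v + 6*m*v^3 + 7*m*v^2 + 6*v^3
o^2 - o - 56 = (o - 8)*(o + 7)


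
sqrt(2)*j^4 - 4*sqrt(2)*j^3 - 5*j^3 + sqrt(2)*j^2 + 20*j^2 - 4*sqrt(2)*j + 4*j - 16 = (j - 4)*(j - 2*sqrt(2))*(j - sqrt(2))*(sqrt(2)*j + 1)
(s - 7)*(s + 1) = s^2 - 6*s - 7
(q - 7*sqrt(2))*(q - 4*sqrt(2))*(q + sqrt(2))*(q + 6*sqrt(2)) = q^4 - 4*sqrt(2)*q^3 - 86*q^2 + 260*sqrt(2)*q + 672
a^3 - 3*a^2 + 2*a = a*(a - 2)*(a - 1)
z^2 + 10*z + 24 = (z + 4)*(z + 6)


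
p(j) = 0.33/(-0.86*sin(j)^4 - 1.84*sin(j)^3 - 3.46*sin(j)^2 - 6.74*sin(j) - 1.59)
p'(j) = 0.33*(3.44*sin(j)^3*cos(j) + 5.52*sin(j)^2*cos(j) + 6.92*sin(j)*cos(j) + 6.74*cos(j))/(-0.86*sin(j)^4 - 1.84*sin(j)^3 - 3.46*sin(j)^2 - 6.74*sin(j) - 1.59)^2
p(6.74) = -0.06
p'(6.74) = 0.11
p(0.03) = -0.18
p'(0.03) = 0.71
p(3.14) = -0.21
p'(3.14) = -0.87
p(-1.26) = 0.13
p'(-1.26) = 0.03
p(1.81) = -0.02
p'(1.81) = -0.01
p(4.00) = 0.16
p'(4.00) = -0.16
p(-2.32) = 0.17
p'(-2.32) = -0.19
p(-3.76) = -0.05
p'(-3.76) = -0.07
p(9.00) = -0.06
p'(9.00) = -0.12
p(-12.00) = -0.05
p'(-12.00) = 0.08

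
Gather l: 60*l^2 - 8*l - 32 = 60*l^2 - 8*l - 32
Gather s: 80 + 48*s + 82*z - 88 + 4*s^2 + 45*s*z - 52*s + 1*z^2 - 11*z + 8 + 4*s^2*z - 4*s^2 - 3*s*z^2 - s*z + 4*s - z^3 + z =4*s^2*z + s*(-3*z^2 + 44*z) - z^3 + z^2 + 72*z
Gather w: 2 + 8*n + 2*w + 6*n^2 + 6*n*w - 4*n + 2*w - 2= 6*n^2 + 4*n + w*(6*n + 4)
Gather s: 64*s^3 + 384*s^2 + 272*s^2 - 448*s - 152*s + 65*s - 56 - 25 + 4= 64*s^3 + 656*s^2 - 535*s - 77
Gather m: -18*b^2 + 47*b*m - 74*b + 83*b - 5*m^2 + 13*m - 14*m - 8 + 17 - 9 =-18*b^2 + 9*b - 5*m^2 + m*(47*b - 1)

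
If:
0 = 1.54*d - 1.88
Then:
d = 1.22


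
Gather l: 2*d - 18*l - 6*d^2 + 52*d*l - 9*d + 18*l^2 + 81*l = -6*d^2 - 7*d + 18*l^2 + l*(52*d + 63)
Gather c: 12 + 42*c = 42*c + 12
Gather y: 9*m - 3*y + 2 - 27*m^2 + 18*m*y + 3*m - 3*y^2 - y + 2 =-27*m^2 + 12*m - 3*y^2 + y*(18*m - 4) + 4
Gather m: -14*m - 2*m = -16*m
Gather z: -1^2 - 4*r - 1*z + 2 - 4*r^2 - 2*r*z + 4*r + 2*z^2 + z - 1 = -4*r^2 - 2*r*z + 2*z^2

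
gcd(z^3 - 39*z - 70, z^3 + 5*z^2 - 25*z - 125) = z + 5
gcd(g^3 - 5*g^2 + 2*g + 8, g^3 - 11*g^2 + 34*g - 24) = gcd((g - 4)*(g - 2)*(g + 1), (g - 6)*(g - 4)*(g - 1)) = g - 4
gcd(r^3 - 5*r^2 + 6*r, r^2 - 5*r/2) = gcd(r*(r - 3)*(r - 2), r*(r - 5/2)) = r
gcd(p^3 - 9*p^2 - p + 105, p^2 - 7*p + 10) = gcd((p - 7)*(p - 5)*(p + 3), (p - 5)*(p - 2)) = p - 5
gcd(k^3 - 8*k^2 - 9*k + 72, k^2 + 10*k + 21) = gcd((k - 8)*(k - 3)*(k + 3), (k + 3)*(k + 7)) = k + 3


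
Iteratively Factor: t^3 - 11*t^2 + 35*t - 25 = (t - 5)*(t^2 - 6*t + 5) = (t - 5)^2*(t - 1)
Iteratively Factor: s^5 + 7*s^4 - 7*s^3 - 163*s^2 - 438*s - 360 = (s + 3)*(s^4 + 4*s^3 - 19*s^2 - 106*s - 120) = (s + 3)*(s + 4)*(s^3 - 19*s - 30) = (s + 2)*(s + 3)*(s + 4)*(s^2 - 2*s - 15) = (s + 2)*(s + 3)^2*(s + 4)*(s - 5)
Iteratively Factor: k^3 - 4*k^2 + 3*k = (k)*(k^2 - 4*k + 3) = k*(k - 1)*(k - 3)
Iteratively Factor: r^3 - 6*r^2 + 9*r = (r - 3)*(r^2 - 3*r) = (r - 3)^2*(r)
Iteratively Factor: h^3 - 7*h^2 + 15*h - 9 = (h - 3)*(h^2 - 4*h + 3) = (h - 3)^2*(h - 1)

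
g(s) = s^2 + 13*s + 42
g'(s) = 2*s + 13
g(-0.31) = 38.07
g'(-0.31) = 12.38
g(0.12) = 43.57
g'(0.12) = 13.24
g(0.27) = 45.58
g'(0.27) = 13.54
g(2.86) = 87.36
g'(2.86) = 18.72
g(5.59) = 145.92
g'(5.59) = 24.18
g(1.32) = 60.90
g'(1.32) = 15.64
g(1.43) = 62.63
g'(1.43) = 15.86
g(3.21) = 94.03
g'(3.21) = 19.42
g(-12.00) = 30.00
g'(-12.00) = -11.00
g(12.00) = 342.00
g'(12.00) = 37.00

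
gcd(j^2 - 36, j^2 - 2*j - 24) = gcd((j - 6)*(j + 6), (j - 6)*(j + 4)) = j - 6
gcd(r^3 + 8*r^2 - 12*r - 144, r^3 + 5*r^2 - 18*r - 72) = r^2 + 2*r - 24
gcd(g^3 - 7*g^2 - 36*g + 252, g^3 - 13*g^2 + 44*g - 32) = 1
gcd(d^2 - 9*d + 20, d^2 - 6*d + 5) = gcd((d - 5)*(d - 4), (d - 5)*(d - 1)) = d - 5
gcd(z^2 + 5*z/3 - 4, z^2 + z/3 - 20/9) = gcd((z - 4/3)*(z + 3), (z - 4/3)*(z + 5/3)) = z - 4/3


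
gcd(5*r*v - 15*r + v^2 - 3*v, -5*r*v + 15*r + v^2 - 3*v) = v - 3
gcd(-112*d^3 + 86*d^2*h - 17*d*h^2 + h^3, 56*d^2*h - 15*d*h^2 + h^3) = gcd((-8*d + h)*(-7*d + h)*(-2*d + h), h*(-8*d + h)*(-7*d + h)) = 56*d^2 - 15*d*h + h^2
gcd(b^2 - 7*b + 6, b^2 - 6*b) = b - 6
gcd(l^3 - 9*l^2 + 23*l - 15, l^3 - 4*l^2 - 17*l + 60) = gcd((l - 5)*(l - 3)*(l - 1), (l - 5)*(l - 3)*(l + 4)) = l^2 - 8*l + 15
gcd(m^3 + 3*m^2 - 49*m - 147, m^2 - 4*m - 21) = m^2 - 4*m - 21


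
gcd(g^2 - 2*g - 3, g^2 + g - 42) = 1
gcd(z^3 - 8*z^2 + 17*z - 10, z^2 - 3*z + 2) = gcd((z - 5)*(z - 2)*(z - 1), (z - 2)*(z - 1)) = z^2 - 3*z + 2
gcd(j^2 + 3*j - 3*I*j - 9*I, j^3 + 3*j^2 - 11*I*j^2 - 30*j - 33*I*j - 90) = j + 3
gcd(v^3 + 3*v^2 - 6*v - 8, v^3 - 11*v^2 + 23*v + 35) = v + 1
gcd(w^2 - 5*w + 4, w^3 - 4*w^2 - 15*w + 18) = w - 1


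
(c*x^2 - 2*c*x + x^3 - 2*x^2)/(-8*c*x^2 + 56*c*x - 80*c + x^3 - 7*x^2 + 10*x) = x*(c + x)/(-8*c*x + 40*c + x^2 - 5*x)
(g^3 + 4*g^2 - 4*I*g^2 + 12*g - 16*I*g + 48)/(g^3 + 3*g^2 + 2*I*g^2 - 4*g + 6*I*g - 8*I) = (g - 6*I)/(g - 1)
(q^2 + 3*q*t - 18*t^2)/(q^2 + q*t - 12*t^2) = (q + 6*t)/(q + 4*t)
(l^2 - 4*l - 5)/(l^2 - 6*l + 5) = (l + 1)/(l - 1)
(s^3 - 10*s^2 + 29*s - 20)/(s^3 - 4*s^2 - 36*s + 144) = (s^2 - 6*s + 5)/(s^2 - 36)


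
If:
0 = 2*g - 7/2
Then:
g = 7/4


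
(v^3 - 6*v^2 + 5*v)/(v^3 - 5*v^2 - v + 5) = v/(v + 1)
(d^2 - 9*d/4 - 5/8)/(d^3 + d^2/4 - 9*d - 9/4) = (d - 5/2)/(d^2 - 9)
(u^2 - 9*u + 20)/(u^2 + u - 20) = (u - 5)/(u + 5)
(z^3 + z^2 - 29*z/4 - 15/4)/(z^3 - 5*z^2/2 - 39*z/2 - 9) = (z - 5/2)/(z - 6)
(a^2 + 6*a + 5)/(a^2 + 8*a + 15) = (a + 1)/(a + 3)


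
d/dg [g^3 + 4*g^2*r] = g*(3*g + 8*r)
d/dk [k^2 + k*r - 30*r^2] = 2*k + r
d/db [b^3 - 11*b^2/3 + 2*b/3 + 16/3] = 3*b^2 - 22*b/3 + 2/3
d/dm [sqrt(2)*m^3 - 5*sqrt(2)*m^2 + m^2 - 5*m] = 3*sqrt(2)*m^2 - 10*sqrt(2)*m + 2*m - 5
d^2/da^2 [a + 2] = 0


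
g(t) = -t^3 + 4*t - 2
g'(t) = 4 - 3*t^2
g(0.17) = -1.32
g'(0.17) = 3.91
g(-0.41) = -3.57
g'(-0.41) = 3.50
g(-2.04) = -1.67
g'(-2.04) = -8.48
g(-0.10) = -2.40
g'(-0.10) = 3.97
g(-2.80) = 8.75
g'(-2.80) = -19.52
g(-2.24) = 0.28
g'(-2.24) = -11.05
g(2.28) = -4.73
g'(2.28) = -11.60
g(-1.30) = -5.00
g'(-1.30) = -1.07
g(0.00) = -2.00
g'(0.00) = 4.00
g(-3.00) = 13.00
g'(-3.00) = -23.00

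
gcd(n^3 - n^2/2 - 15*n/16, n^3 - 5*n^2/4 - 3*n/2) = n^2 + 3*n/4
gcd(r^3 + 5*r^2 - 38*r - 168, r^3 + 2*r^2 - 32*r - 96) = r^2 - 2*r - 24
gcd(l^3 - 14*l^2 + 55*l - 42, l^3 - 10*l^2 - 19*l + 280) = l - 7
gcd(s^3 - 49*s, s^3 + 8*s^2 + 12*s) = s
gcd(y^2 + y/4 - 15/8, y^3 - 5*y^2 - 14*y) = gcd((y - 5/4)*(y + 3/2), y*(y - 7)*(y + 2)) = 1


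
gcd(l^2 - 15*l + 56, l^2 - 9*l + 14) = l - 7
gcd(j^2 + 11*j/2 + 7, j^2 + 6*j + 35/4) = j + 7/2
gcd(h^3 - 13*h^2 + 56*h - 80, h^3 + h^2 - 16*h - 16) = h - 4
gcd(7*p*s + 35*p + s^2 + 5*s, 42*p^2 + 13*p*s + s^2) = 7*p + s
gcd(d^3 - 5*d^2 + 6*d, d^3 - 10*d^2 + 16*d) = d^2 - 2*d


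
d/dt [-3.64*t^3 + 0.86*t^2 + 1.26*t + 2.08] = -10.92*t^2 + 1.72*t + 1.26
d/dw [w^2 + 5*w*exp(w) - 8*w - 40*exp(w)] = 5*w*exp(w) + 2*w - 35*exp(w) - 8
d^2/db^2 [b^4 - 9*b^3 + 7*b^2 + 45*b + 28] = 12*b^2 - 54*b + 14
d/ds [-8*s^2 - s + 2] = -16*s - 1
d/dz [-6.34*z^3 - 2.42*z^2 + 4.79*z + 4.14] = -19.02*z^2 - 4.84*z + 4.79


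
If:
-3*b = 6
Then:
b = -2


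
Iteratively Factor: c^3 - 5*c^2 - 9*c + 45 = (c - 5)*(c^2 - 9) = (c - 5)*(c + 3)*(c - 3)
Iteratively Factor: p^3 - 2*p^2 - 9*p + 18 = (p - 3)*(p^2 + p - 6) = (p - 3)*(p - 2)*(p + 3)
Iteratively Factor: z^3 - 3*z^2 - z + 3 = (z + 1)*(z^2 - 4*z + 3) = (z - 3)*(z + 1)*(z - 1)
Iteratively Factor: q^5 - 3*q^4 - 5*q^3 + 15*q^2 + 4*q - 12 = (q + 2)*(q^4 - 5*q^3 + 5*q^2 + 5*q - 6) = (q - 3)*(q + 2)*(q^3 - 2*q^2 - q + 2) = (q - 3)*(q - 1)*(q + 2)*(q^2 - q - 2) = (q - 3)*(q - 1)*(q + 1)*(q + 2)*(q - 2)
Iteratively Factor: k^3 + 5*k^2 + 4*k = (k + 4)*(k^2 + k) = (k + 1)*(k + 4)*(k)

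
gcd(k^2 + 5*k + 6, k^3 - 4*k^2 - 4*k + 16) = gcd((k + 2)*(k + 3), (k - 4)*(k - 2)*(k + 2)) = k + 2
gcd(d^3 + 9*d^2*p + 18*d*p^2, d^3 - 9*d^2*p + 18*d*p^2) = d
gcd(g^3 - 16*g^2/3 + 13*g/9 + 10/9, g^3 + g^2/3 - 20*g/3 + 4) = g - 2/3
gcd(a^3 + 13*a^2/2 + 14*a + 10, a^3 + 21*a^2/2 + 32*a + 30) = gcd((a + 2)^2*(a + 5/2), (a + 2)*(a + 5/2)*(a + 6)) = a^2 + 9*a/2 + 5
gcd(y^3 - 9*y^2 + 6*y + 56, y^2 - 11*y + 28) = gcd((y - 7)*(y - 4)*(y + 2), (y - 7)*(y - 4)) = y^2 - 11*y + 28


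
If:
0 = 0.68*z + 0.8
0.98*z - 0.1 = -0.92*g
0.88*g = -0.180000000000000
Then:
No Solution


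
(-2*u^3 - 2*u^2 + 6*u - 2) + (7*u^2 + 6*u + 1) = -2*u^3 + 5*u^2 + 12*u - 1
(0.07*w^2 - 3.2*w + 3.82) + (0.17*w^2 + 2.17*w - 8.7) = 0.24*w^2 - 1.03*w - 4.88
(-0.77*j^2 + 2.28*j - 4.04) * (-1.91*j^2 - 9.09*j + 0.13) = 1.4707*j^4 + 2.6445*j^3 - 13.1089*j^2 + 37.02*j - 0.5252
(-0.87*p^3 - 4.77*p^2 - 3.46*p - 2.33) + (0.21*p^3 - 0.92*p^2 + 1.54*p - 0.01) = -0.66*p^3 - 5.69*p^2 - 1.92*p - 2.34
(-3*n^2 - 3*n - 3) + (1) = -3*n^2 - 3*n - 2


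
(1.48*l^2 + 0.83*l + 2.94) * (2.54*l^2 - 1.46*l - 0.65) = 3.7592*l^4 - 0.0526*l^3 + 5.2938*l^2 - 4.8319*l - 1.911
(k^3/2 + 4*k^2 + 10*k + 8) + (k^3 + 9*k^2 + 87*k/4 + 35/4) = 3*k^3/2 + 13*k^2 + 127*k/4 + 67/4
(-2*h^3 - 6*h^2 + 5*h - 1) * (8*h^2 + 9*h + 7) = -16*h^5 - 66*h^4 - 28*h^3 - 5*h^2 + 26*h - 7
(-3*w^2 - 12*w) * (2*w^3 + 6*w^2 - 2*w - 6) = -6*w^5 - 42*w^4 - 66*w^3 + 42*w^2 + 72*w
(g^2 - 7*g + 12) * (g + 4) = g^3 - 3*g^2 - 16*g + 48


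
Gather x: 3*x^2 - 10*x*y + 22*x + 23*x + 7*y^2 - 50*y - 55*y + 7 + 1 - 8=3*x^2 + x*(45 - 10*y) + 7*y^2 - 105*y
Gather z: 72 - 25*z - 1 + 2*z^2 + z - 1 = 2*z^2 - 24*z + 70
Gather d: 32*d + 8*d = 40*d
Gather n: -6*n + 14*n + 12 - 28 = 8*n - 16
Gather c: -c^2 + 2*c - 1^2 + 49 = -c^2 + 2*c + 48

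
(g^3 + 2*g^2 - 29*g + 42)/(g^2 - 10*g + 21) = (g^2 + 5*g - 14)/(g - 7)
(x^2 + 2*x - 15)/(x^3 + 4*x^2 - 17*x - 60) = (x - 3)/(x^2 - x - 12)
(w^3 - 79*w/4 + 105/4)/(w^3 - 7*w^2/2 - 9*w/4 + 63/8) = 2*(w + 5)/(2*w + 3)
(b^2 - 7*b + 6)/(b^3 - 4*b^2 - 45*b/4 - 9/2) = 4*(b - 1)/(4*b^2 + 8*b + 3)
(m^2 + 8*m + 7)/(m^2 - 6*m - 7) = (m + 7)/(m - 7)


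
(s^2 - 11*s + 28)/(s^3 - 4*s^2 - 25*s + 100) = (s - 7)/(s^2 - 25)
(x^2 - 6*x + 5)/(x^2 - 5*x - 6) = (-x^2 + 6*x - 5)/(-x^2 + 5*x + 6)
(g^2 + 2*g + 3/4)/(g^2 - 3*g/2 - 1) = (g + 3/2)/(g - 2)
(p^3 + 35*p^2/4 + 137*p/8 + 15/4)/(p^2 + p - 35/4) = (8*p^3 + 70*p^2 + 137*p + 30)/(2*(4*p^2 + 4*p - 35))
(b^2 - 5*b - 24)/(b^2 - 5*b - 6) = (-b^2 + 5*b + 24)/(-b^2 + 5*b + 6)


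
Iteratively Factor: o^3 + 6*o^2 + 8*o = (o + 4)*(o^2 + 2*o) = o*(o + 4)*(o + 2)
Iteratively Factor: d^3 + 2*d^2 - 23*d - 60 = (d + 3)*(d^2 - d - 20) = (d + 3)*(d + 4)*(d - 5)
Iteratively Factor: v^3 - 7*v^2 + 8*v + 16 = (v - 4)*(v^2 - 3*v - 4) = (v - 4)*(v + 1)*(v - 4)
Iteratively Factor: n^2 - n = (n - 1)*(n)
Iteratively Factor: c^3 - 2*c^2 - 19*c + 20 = (c - 1)*(c^2 - c - 20) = (c - 1)*(c + 4)*(c - 5)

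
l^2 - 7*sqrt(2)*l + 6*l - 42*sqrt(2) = (l + 6)*(l - 7*sqrt(2))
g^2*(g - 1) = g^3 - g^2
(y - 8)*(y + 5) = y^2 - 3*y - 40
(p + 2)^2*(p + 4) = p^3 + 8*p^2 + 20*p + 16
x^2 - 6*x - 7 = (x - 7)*(x + 1)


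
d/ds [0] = 0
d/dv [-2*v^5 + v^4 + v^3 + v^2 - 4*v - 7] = -10*v^4 + 4*v^3 + 3*v^2 + 2*v - 4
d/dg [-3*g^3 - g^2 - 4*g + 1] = -9*g^2 - 2*g - 4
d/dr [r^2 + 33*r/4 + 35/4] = 2*r + 33/4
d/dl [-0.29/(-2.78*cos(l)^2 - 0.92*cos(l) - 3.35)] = (1.6124*cos(l) + 0.2668)*sin(l)/(2.78*cos(l)^2 + 0.92*cos(l) + 3.35)^2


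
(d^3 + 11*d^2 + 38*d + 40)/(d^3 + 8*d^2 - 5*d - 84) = (d^2 + 7*d + 10)/(d^2 + 4*d - 21)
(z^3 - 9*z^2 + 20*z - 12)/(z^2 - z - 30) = (z^2 - 3*z + 2)/(z + 5)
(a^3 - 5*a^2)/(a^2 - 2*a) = a*(a - 5)/(a - 2)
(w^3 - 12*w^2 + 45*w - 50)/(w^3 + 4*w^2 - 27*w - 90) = (w^2 - 7*w + 10)/(w^2 + 9*w + 18)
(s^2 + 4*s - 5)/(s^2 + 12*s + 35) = (s - 1)/(s + 7)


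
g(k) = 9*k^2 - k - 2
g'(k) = 18*k - 1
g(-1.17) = 11.49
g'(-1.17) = -22.06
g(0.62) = 0.84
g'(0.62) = 10.16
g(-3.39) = 104.82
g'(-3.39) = -62.02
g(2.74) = 62.83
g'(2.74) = 48.32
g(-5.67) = 293.01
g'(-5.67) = -103.06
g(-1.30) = 14.51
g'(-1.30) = -24.40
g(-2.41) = 52.68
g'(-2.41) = -44.38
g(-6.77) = 417.27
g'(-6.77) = -122.86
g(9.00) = 718.00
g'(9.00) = 161.00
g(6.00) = 316.00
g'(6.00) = 107.00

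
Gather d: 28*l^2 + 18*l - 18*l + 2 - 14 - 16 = 28*l^2 - 28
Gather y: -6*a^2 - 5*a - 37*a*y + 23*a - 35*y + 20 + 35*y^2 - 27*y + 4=-6*a^2 + 18*a + 35*y^2 + y*(-37*a - 62) + 24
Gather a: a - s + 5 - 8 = a - s - 3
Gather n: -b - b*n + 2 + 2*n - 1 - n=-b + n*(1 - b) + 1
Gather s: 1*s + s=2*s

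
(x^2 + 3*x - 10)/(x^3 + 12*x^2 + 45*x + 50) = (x - 2)/(x^2 + 7*x + 10)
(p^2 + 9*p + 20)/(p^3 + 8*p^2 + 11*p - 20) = 1/(p - 1)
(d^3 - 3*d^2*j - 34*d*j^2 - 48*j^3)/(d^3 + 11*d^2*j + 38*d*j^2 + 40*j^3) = (d^2 - 5*d*j - 24*j^2)/(d^2 + 9*d*j + 20*j^2)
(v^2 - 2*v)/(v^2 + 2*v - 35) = v*(v - 2)/(v^2 + 2*v - 35)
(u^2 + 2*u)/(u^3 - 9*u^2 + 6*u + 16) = u*(u + 2)/(u^3 - 9*u^2 + 6*u + 16)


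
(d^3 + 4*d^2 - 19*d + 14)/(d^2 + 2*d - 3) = (d^2 + 5*d - 14)/(d + 3)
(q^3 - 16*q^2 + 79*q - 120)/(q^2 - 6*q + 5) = (q^2 - 11*q + 24)/(q - 1)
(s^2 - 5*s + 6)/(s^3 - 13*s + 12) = (s - 2)/(s^2 + 3*s - 4)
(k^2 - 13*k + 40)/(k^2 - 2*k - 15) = (k - 8)/(k + 3)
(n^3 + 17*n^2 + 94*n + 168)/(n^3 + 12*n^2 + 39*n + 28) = (n + 6)/(n + 1)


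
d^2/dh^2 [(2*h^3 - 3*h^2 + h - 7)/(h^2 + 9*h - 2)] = 2*(194*h^3 - 147*h^2 - 159*h - 575)/(h^6 + 27*h^5 + 237*h^4 + 621*h^3 - 474*h^2 + 108*h - 8)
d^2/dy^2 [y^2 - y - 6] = 2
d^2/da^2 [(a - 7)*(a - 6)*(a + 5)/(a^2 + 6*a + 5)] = 112/(a^3 + 3*a^2 + 3*a + 1)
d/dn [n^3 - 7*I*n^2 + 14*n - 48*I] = 3*n^2 - 14*I*n + 14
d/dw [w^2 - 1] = 2*w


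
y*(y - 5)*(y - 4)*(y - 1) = y^4 - 10*y^3 + 29*y^2 - 20*y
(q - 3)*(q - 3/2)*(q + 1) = q^3 - 7*q^2/2 + 9/2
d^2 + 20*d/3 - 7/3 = (d - 1/3)*(d + 7)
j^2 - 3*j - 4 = (j - 4)*(j + 1)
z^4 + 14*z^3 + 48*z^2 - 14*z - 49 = (z - 1)*(z + 1)*(z + 7)^2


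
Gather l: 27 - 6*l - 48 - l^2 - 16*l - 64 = -l^2 - 22*l - 85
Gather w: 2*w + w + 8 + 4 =3*w + 12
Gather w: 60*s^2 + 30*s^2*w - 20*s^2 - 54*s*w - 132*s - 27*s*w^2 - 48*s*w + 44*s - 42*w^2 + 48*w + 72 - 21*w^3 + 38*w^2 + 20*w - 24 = 40*s^2 - 88*s - 21*w^3 + w^2*(-27*s - 4) + w*(30*s^2 - 102*s + 68) + 48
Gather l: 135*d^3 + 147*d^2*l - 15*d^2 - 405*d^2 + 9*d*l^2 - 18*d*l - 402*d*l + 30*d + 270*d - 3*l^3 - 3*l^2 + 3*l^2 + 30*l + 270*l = 135*d^3 - 420*d^2 + 9*d*l^2 + 300*d - 3*l^3 + l*(147*d^2 - 420*d + 300)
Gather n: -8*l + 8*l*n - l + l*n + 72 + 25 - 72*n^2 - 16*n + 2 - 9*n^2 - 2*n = -9*l - 81*n^2 + n*(9*l - 18) + 99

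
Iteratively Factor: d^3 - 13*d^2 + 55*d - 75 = (d - 5)*(d^2 - 8*d + 15) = (d - 5)*(d - 3)*(d - 5)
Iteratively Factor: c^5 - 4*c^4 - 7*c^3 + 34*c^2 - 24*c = (c)*(c^4 - 4*c^3 - 7*c^2 + 34*c - 24) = c*(c - 2)*(c^3 - 2*c^2 - 11*c + 12) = c*(c - 4)*(c - 2)*(c^2 + 2*c - 3) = c*(c - 4)*(c - 2)*(c + 3)*(c - 1)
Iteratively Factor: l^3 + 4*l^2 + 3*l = (l + 3)*(l^2 + l) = (l + 1)*(l + 3)*(l)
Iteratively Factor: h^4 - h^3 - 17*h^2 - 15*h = (h + 3)*(h^3 - 4*h^2 - 5*h) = h*(h + 3)*(h^2 - 4*h - 5) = h*(h - 5)*(h + 3)*(h + 1)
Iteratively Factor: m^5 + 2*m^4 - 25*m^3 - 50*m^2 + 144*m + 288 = (m + 2)*(m^4 - 25*m^2 + 144) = (m + 2)*(m + 3)*(m^3 - 3*m^2 - 16*m + 48) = (m + 2)*(m + 3)*(m + 4)*(m^2 - 7*m + 12) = (m - 3)*(m + 2)*(m + 3)*(m + 4)*(m - 4)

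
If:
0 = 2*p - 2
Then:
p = 1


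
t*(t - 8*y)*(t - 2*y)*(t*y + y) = t^4*y - 10*t^3*y^2 + t^3*y + 16*t^2*y^3 - 10*t^2*y^2 + 16*t*y^3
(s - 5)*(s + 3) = s^2 - 2*s - 15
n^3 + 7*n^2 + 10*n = n*(n + 2)*(n + 5)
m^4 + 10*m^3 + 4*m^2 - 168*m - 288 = (m - 4)*(m + 2)*(m + 6)^2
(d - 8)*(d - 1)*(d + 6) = d^3 - 3*d^2 - 46*d + 48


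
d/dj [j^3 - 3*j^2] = 3*j*(j - 2)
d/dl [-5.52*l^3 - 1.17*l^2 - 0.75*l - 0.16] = -16.56*l^2 - 2.34*l - 0.75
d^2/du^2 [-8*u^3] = -48*u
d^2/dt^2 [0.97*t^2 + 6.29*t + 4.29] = 1.94000000000000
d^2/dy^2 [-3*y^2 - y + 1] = -6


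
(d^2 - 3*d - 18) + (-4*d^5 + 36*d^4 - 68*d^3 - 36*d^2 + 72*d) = -4*d^5 + 36*d^4 - 68*d^3 - 35*d^2 + 69*d - 18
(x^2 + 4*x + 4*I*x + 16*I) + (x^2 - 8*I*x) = 2*x^2 + 4*x - 4*I*x + 16*I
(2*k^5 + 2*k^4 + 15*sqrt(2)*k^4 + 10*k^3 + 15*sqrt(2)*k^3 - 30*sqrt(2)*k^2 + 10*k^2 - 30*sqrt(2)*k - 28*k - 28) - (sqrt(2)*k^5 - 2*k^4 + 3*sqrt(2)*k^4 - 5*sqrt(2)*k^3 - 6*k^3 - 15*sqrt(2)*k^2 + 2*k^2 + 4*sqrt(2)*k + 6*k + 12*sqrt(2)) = -sqrt(2)*k^5 + 2*k^5 + 4*k^4 + 12*sqrt(2)*k^4 + 16*k^3 + 20*sqrt(2)*k^3 - 15*sqrt(2)*k^2 + 8*k^2 - 34*sqrt(2)*k - 34*k - 28 - 12*sqrt(2)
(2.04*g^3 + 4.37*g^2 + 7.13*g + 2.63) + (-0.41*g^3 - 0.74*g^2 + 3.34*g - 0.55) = 1.63*g^3 + 3.63*g^2 + 10.47*g + 2.08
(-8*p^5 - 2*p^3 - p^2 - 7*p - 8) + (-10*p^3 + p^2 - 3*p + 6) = -8*p^5 - 12*p^3 - 10*p - 2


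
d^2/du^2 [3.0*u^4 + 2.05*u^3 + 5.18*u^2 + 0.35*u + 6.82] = 36.0*u^2 + 12.3*u + 10.36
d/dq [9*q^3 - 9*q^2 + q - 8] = 27*q^2 - 18*q + 1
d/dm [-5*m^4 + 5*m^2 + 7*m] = -20*m^3 + 10*m + 7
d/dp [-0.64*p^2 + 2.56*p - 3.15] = 2.56 - 1.28*p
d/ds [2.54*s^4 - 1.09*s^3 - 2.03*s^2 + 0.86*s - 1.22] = 10.16*s^3 - 3.27*s^2 - 4.06*s + 0.86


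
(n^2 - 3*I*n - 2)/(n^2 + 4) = (n - I)/(n + 2*I)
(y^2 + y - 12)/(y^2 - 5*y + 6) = (y + 4)/(y - 2)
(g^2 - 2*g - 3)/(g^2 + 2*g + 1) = (g - 3)/(g + 1)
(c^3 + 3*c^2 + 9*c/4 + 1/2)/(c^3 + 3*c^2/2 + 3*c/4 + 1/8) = 2*(c + 2)/(2*c + 1)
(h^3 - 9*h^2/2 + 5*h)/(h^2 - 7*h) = (h^2 - 9*h/2 + 5)/(h - 7)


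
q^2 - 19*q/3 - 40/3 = (q - 8)*(q + 5/3)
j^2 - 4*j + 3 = (j - 3)*(j - 1)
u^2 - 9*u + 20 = (u - 5)*(u - 4)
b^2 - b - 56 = (b - 8)*(b + 7)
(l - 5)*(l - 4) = l^2 - 9*l + 20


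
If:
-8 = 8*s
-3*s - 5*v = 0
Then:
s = -1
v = 3/5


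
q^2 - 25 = (q - 5)*(q + 5)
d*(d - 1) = d^2 - d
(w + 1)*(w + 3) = w^2 + 4*w + 3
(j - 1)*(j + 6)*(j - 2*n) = j^3 - 2*j^2*n + 5*j^2 - 10*j*n - 6*j + 12*n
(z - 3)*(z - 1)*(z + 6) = z^3 + 2*z^2 - 21*z + 18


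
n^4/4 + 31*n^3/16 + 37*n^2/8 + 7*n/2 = n*(n/4 + 1)*(n + 7/4)*(n + 2)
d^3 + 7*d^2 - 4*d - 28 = (d - 2)*(d + 2)*(d + 7)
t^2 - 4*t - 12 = (t - 6)*(t + 2)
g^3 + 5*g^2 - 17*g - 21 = (g - 3)*(g + 1)*(g + 7)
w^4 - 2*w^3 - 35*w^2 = w^2*(w - 7)*(w + 5)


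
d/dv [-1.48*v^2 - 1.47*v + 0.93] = -2.96*v - 1.47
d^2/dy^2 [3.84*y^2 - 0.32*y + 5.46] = 7.68000000000000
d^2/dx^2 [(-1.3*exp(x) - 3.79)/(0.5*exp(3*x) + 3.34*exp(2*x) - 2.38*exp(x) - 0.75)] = (-1.3*exp(6*x) - 15.0405*exp(5*x) - 90.31258*exp(4*x) - 176.770156*exp(3*x) + 58.052154*exp(2*x) - 57.123376*exp(x) + 6.0339)*exp(x)/(0.125*exp(9*x) + 2.505*exp(8*x) + 14.9484*exp(7*x) + 12.849604*exp(6*x) - 78.669384*exp(5*x) + 37.012188*exp(4*x) + 23.133878*exp(3*x) - 7.10865*exp(2*x) - 4.01625*exp(x) - 0.421875)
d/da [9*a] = 9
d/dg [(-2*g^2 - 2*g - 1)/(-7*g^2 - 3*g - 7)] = (-8*g^2 + 14*g + 11)/(49*g^4 + 42*g^3 + 107*g^2 + 42*g + 49)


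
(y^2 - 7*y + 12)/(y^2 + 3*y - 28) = (y - 3)/(y + 7)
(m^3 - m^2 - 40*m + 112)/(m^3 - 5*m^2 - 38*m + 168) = (m^2 + 3*m - 28)/(m^2 - m - 42)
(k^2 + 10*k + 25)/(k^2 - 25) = (k + 5)/(k - 5)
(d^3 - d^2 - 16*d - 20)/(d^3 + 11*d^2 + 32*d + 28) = (d - 5)/(d + 7)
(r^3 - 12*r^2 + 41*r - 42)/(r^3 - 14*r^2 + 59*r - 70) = (r - 3)/(r - 5)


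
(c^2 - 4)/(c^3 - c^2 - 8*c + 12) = (c + 2)/(c^2 + c - 6)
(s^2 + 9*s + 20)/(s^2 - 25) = (s + 4)/(s - 5)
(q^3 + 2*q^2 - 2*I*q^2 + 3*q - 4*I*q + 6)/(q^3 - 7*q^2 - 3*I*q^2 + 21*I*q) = (q^2 + q*(2 + I) + 2*I)/(q*(q - 7))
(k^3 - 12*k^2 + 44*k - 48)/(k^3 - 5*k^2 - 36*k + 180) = (k^2 - 6*k + 8)/(k^2 + k - 30)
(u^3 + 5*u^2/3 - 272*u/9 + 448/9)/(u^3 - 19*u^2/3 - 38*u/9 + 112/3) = (3*u^2 + 13*u - 56)/(3*u^2 - 11*u - 42)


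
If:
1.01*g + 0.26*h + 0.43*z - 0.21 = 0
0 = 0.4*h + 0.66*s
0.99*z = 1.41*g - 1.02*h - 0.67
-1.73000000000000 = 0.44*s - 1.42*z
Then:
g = 0.07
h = -2.13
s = 1.29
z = 1.62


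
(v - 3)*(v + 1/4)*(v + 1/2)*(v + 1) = v^4 - 5*v^3/4 - 35*v^2/8 - 5*v/2 - 3/8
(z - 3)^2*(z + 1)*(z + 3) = z^4 - 2*z^3 - 12*z^2 + 18*z + 27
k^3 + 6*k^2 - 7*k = k*(k - 1)*(k + 7)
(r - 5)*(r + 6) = r^2 + r - 30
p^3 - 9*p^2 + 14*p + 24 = (p - 6)*(p - 4)*(p + 1)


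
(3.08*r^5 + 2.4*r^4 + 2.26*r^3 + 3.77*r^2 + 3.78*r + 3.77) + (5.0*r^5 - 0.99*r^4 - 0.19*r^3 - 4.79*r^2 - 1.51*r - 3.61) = 8.08*r^5 + 1.41*r^4 + 2.07*r^3 - 1.02*r^2 + 2.27*r + 0.16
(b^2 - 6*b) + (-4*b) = b^2 - 10*b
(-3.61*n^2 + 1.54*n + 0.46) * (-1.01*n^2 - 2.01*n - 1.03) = 3.6461*n^4 + 5.7007*n^3 + 0.158300000000001*n^2 - 2.5108*n - 0.4738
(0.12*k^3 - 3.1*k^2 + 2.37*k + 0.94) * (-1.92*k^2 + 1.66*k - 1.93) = -0.2304*k^5 + 6.1512*k^4 - 9.928*k^3 + 8.1124*k^2 - 3.0137*k - 1.8142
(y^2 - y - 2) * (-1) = -y^2 + y + 2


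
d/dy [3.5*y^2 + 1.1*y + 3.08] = 7.0*y + 1.1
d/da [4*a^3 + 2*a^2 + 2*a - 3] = 12*a^2 + 4*a + 2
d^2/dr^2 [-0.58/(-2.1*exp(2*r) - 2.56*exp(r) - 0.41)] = (0.58*(4.2*exp(r) + 2.56)*(8.4*exp(r) + 5.12)*exp(r) - (4.872*exp(r) + 1.4848)*(2.1*exp(2*r) + 2.56*exp(r) + 0.41))*exp(r)/(2.1*exp(2*r) + 2.56*exp(r) + 0.41)^3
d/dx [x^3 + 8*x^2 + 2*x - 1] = 3*x^2 + 16*x + 2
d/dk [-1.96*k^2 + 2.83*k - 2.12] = 2.83 - 3.92*k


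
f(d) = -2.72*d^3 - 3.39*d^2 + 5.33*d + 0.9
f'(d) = -8.16*d^2 - 6.78*d + 5.33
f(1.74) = -14.42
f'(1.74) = -31.17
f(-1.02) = -5.18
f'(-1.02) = 3.76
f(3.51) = -139.78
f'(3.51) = -119.00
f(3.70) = -163.56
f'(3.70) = -131.47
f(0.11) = 1.44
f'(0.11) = 4.49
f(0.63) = 2.23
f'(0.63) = -2.18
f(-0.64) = -3.19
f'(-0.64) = 6.33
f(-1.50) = -5.54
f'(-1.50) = -2.86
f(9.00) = -2208.60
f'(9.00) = -716.65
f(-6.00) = 434.40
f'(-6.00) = -247.75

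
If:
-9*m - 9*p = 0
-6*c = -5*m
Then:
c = -5*p/6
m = -p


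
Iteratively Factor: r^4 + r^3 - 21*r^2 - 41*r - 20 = (r + 1)*(r^3 - 21*r - 20) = (r + 1)^2*(r^2 - r - 20) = (r + 1)^2*(r + 4)*(r - 5)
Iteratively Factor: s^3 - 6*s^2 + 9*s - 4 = (s - 1)*(s^2 - 5*s + 4) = (s - 4)*(s - 1)*(s - 1)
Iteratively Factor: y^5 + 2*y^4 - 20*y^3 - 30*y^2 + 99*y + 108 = (y - 3)*(y^4 + 5*y^3 - 5*y^2 - 45*y - 36) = (y - 3)*(y + 3)*(y^3 + 2*y^2 - 11*y - 12) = (y - 3)^2*(y + 3)*(y^2 + 5*y + 4) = (y - 3)^2*(y + 3)*(y + 4)*(y + 1)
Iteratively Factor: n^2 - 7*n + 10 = (n - 2)*(n - 5)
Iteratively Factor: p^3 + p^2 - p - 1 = (p + 1)*(p^2 - 1) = (p + 1)^2*(p - 1)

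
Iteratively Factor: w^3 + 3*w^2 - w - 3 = (w - 1)*(w^2 + 4*w + 3) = (w - 1)*(w + 3)*(w + 1)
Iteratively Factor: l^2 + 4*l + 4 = (l + 2)*(l + 2)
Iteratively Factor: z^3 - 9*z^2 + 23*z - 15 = (z - 1)*(z^2 - 8*z + 15) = (z - 3)*(z - 1)*(z - 5)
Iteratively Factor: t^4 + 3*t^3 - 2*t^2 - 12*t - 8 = (t + 2)*(t^3 + t^2 - 4*t - 4) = (t + 1)*(t + 2)*(t^2 - 4) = (t + 1)*(t + 2)^2*(t - 2)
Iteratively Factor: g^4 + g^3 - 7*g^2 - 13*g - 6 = (g - 3)*(g^3 + 4*g^2 + 5*g + 2) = (g - 3)*(g + 1)*(g^2 + 3*g + 2) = (g - 3)*(g + 1)*(g + 2)*(g + 1)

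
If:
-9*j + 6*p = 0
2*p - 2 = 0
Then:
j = 2/3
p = 1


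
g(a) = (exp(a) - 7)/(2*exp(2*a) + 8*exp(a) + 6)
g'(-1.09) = 0.30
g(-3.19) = -1.10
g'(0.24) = 0.32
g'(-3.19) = 0.06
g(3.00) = 0.01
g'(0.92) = 0.20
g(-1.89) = -0.94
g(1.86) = -0.00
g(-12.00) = -1.17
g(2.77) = 0.01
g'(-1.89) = 0.19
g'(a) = (exp(a) - 7)*(-4*exp(2*a) - 8*exp(a))/(2*exp(2*a) + 8*exp(a) + 6)^2 + exp(a)/(2*exp(2*a) + 8*exp(a) + 6)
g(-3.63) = -1.12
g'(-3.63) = 0.04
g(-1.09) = -0.75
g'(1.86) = 0.05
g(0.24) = -0.30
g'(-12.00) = 0.00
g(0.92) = -0.12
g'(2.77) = -0.00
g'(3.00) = 0.00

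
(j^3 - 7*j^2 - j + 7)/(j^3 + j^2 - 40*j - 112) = (j^2 - 1)/(j^2 + 8*j + 16)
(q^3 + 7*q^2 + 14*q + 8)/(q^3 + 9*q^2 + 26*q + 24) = (q + 1)/(q + 3)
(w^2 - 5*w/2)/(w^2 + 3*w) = (w - 5/2)/(w + 3)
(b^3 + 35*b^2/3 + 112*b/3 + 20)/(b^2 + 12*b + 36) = (3*b^2 + 17*b + 10)/(3*(b + 6))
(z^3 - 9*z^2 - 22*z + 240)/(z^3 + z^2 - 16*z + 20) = (z^2 - 14*z + 48)/(z^2 - 4*z + 4)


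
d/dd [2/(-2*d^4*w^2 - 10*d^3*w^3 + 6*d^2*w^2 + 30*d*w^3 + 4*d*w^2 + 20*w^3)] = (4*d^3 + 15*d^2*w - 6*d - 15*w - 2)/(w^2*(-d^4 - 5*d^3*w + 3*d^2 + 15*d*w + 2*d + 10*w)^2)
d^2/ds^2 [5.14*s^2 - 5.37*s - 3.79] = 10.2800000000000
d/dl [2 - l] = -1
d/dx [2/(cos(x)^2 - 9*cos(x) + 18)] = 2*(2*cos(x) - 9)*sin(x)/(cos(x)^2 - 9*cos(x) + 18)^2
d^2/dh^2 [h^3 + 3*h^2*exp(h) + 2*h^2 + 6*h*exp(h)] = 3*h^2*exp(h) + 18*h*exp(h) + 6*h + 18*exp(h) + 4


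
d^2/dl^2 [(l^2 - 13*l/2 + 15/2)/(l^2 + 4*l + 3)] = 3*(-7*l^3 + 9*l^2 + 99*l + 123)/(l^6 + 12*l^5 + 57*l^4 + 136*l^3 + 171*l^2 + 108*l + 27)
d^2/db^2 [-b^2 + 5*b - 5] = -2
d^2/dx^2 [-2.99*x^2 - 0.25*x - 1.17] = -5.98000000000000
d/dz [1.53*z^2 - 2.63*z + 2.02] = 3.06*z - 2.63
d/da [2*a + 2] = 2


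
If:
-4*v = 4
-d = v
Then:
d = 1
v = -1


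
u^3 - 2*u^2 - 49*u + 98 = (u - 7)*(u - 2)*(u + 7)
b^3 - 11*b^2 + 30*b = b*(b - 6)*(b - 5)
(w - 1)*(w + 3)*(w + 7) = w^3 + 9*w^2 + 11*w - 21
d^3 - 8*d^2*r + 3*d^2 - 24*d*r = d*(d + 3)*(d - 8*r)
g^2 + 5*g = g*(g + 5)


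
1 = 1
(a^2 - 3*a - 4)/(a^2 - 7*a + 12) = (a + 1)/(a - 3)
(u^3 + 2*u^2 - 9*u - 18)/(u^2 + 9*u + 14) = (u^2 - 9)/(u + 7)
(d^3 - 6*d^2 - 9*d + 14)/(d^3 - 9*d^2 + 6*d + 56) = (d - 1)/(d - 4)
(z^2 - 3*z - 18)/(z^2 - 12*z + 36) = (z + 3)/(z - 6)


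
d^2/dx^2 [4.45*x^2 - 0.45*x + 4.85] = 8.90000000000000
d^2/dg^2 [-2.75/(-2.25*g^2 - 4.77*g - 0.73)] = (-27.84375*g^2 - 59.02875*g + 2.75*(4.5*g + 4.77)*(9.0*g + 9.54) - 9.03375)/(2.25*g^2 + 4.77*g + 0.73)^3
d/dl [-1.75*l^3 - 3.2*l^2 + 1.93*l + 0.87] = -5.25*l^2 - 6.4*l + 1.93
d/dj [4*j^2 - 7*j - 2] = 8*j - 7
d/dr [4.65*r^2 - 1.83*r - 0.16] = 9.3*r - 1.83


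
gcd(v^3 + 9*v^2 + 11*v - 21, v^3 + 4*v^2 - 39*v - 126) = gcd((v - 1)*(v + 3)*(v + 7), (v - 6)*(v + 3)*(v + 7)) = v^2 + 10*v + 21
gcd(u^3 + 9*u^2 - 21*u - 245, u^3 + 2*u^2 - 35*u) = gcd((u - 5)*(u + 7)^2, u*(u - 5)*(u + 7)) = u^2 + 2*u - 35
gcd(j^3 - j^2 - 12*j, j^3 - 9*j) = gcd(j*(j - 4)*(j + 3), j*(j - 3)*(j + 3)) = j^2 + 3*j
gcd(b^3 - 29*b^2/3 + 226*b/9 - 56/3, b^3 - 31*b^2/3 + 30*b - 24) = b^2 - 22*b/3 + 8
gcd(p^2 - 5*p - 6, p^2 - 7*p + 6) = p - 6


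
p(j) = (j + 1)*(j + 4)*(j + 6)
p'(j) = (j + 1)*(j + 4) + (j + 1)*(j + 6) + (j + 4)*(j + 6) = 3*j^2 + 22*j + 34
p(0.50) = 43.88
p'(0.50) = 45.75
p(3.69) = 349.48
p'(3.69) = 156.03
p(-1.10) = -1.42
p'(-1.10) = 13.43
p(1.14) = 78.54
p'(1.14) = 62.98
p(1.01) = 70.59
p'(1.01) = 59.28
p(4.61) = 512.49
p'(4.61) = 199.18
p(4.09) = 415.49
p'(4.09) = 174.16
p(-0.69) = 5.45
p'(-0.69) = 20.25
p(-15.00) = -1386.00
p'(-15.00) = 379.00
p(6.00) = 840.00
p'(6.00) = 274.00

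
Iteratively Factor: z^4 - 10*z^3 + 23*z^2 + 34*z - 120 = (z - 4)*(z^3 - 6*z^2 - z + 30) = (z - 5)*(z - 4)*(z^2 - z - 6) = (z - 5)*(z - 4)*(z + 2)*(z - 3)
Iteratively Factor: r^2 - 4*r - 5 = (r + 1)*(r - 5)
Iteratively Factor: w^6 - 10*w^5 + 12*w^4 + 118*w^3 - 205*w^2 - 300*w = (w - 5)*(w^5 - 5*w^4 - 13*w^3 + 53*w^2 + 60*w) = (w - 5)*(w + 1)*(w^4 - 6*w^3 - 7*w^2 + 60*w) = w*(w - 5)*(w + 1)*(w^3 - 6*w^2 - 7*w + 60) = w*(w - 5)*(w + 1)*(w + 3)*(w^2 - 9*w + 20) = w*(w - 5)^2*(w + 1)*(w + 3)*(w - 4)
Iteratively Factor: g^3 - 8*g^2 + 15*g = (g - 3)*(g^2 - 5*g) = g*(g - 3)*(g - 5)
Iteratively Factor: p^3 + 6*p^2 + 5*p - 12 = (p + 4)*(p^2 + 2*p - 3) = (p - 1)*(p + 4)*(p + 3)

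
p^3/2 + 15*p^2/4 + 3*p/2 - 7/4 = (p/2 + 1/2)*(p - 1/2)*(p + 7)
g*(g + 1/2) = g^2 + g/2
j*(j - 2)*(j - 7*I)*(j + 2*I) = j^4 - 2*j^3 - 5*I*j^3 + 14*j^2 + 10*I*j^2 - 28*j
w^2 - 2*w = w*(w - 2)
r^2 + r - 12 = (r - 3)*(r + 4)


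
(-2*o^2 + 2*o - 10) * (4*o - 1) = -8*o^3 + 10*o^2 - 42*o + 10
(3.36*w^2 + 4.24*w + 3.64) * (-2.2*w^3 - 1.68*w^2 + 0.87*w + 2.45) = -7.392*w^5 - 14.9728*w^4 - 12.208*w^3 + 5.8056*w^2 + 13.5548*w + 8.918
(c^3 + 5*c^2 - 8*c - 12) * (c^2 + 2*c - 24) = c^5 + 7*c^4 - 22*c^3 - 148*c^2 + 168*c + 288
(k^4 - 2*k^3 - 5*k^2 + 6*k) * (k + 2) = k^5 - 9*k^3 - 4*k^2 + 12*k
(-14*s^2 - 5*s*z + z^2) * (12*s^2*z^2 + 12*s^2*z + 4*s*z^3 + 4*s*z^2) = -168*s^4*z^2 - 168*s^4*z - 116*s^3*z^3 - 116*s^3*z^2 - 8*s^2*z^4 - 8*s^2*z^3 + 4*s*z^5 + 4*s*z^4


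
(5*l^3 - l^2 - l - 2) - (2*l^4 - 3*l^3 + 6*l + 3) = -2*l^4 + 8*l^3 - l^2 - 7*l - 5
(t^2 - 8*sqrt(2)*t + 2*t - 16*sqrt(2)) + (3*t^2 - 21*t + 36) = 4*t^2 - 19*t - 8*sqrt(2)*t - 16*sqrt(2) + 36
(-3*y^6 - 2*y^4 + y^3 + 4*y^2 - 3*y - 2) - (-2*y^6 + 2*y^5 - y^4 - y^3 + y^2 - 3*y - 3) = -y^6 - 2*y^5 - y^4 + 2*y^3 + 3*y^2 + 1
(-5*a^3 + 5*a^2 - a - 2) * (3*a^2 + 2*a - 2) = -15*a^5 + 5*a^4 + 17*a^3 - 18*a^2 - 2*a + 4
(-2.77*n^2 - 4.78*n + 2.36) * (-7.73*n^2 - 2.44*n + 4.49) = 21.4121*n^4 + 43.7082*n^3 - 19.0169*n^2 - 27.2206*n + 10.5964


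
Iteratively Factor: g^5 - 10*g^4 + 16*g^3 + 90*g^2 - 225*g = (g)*(g^4 - 10*g^3 + 16*g^2 + 90*g - 225) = g*(g - 3)*(g^3 - 7*g^2 - 5*g + 75) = g*(g - 5)*(g - 3)*(g^2 - 2*g - 15) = g*(g - 5)*(g - 3)*(g + 3)*(g - 5)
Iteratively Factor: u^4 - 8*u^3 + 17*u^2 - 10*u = (u - 1)*(u^3 - 7*u^2 + 10*u) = (u - 2)*(u - 1)*(u^2 - 5*u) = (u - 5)*(u - 2)*(u - 1)*(u)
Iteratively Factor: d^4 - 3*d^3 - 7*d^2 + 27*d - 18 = (d + 3)*(d^3 - 6*d^2 + 11*d - 6) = (d - 1)*(d + 3)*(d^2 - 5*d + 6) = (d - 2)*(d - 1)*(d + 3)*(d - 3)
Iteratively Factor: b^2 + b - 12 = (b - 3)*(b + 4)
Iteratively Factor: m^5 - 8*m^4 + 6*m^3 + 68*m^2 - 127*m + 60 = (m - 1)*(m^4 - 7*m^3 - m^2 + 67*m - 60) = (m - 1)^2*(m^3 - 6*m^2 - 7*m + 60) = (m - 4)*(m - 1)^2*(m^2 - 2*m - 15) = (m - 5)*(m - 4)*(m - 1)^2*(m + 3)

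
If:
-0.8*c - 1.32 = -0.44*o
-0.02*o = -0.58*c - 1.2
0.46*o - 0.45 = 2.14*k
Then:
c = -2.10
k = -0.38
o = -0.81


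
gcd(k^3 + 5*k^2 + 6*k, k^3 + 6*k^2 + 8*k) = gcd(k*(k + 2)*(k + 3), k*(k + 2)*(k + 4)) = k^2 + 2*k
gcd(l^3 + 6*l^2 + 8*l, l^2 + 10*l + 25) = 1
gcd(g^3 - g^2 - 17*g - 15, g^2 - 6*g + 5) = g - 5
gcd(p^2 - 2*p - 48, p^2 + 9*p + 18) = p + 6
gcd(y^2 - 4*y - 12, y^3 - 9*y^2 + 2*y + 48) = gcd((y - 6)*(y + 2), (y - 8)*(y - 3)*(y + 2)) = y + 2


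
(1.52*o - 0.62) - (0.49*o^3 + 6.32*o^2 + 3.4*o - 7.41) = -0.49*o^3 - 6.32*o^2 - 1.88*o + 6.79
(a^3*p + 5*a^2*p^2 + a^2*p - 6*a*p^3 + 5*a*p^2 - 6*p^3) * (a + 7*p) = a^4*p + 12*a^3*p^2 + a^3*p + 29*a^2*p^3 + 12*a^2*p^2 - 42*a*p^4 + 29*a*p^3 - 42*p^4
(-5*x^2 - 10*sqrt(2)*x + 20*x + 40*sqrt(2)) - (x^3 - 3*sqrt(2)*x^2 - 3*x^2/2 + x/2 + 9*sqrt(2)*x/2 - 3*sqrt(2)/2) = -x^3 - 7*x^2/2 + 3*sqrt(2)*x^2 - 29*sqrt(2)*x/2 + 39*x/2 + 83*sqrt(2)/2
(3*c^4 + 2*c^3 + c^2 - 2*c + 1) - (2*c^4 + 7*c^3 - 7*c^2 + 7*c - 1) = c^4 - 5*c^3 + 8*c^2 - 9*c + 2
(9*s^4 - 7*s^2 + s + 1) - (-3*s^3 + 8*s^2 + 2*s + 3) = 9*s^4 + 3*s^3 - 15*s^2 - s - 2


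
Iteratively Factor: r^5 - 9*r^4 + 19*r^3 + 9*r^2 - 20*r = (r - 1)*(r^4 - 8*r^3 + 11*r^2 + 20*r) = r*(r - 1)*(r^3 - 8*r^2 + 11*r + 20) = r*(r - 1)*(r + 1)*(r^2 - 9*r + 20) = r*(r - 4)*(r - 1)*(r + 1)*(r - 5)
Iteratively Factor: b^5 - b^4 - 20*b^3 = (b)*(b^4 - b^3 - 20*b^2) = b^2*(b^3 - b^2 - 20*b) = b^2*(b - 5)*(b^2 + 4*b) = b^2*(b - 5)*(b + 4)*(b)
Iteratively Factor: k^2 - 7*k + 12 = (k - 3)*(k - 4)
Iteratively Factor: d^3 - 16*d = (d + 4)*(d^2 - 4*d) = d*(d + 4)*(d - 4)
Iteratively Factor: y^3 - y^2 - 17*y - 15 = (y + 1)*(y^2 - 2*y - 15) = (y - 5)*(y + 1)*(y + 3)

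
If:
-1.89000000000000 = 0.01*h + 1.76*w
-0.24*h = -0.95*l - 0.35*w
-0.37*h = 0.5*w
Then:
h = 1.46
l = 0.77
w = -1.08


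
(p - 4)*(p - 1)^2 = p^3 - 6*p^2 + 9*p - 4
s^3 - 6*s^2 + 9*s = s*(s - 3)^2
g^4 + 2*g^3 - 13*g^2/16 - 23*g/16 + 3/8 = (g - 3/4)*(g - 1/4)*(g + 1)*(g + 2)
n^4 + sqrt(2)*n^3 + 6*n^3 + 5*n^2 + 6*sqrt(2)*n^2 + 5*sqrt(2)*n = n*(n + 1)*(n + 5)*(n + sqrt(2))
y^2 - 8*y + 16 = (y - 4)^2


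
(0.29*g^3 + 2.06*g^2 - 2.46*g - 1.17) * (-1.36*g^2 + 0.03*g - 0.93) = -0.3944*g^5 - 2.7929*g^4 + 3.1377*g^3 - 0.3984*g^2 + 2.2527*g + 1.0881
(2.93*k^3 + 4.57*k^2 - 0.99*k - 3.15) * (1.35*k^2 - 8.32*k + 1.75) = 3.9555*k^5 - 18.2081*k^4 - 34.2314*k^3 + 11.9818*k^2 + 24.4755*k - 5.5125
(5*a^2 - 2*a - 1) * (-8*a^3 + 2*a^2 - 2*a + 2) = -40*a^5 + 26*a^4 - 6*a^3 + 12*a^2 - 2*a - 2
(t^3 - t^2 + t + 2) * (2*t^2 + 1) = 2*t^5 - 2*t^4 + 3*t^3 + 3*t^2 + t + 2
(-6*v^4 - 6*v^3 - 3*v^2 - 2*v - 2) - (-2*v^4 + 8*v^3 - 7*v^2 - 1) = -4*v^4 - 14*v^3 + 4*v^2 - 2*v - 1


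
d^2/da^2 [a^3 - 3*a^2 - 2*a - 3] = 6*a - 6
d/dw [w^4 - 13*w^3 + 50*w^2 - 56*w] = 4*w^3 - 39*w^2 + 100*w - 56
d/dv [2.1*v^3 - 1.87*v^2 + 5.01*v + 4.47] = 6.3*v^2 - 3.74*v + 5.01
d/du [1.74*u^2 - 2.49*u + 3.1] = 3.48*u - 2.49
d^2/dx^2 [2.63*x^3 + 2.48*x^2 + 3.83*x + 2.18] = 15.78*x + 4.96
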